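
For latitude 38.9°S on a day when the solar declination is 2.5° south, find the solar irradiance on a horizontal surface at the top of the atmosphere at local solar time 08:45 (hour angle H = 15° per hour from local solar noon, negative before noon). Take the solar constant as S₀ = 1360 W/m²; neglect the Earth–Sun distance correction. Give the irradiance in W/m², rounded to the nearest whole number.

734 W/m²

Hour angle H = 15° × (8.75 − 12) = -48.75°.
cos θ_z = sin(-38.9°) sin(-2.5°) + cos(-38.9°) cos(-2.5°) cos(-48.75°) = 0.0274 + 0.5126 = 0.5400.
Top-of-atmosphere irradiance = S₀ cos θ_z = 1360 × 0.5400 = 734.40 W/m².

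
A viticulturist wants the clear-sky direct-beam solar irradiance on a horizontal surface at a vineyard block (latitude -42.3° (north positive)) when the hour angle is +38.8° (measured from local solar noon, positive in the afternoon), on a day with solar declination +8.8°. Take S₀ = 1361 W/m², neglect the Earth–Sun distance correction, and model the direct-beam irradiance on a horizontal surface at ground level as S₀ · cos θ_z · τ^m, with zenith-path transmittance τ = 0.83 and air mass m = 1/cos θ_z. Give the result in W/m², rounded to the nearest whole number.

426 W/m²

cos θ_z = sin φ sin δ + cos φ cos δ cos H = (-0.6730)(0.1530) + (0.7396)(0.9882)(0.7793) = 0.4666.
Air mass m = 1/cos θ_z = 1/0.4666 = 2.143; τ^m = 0.83^2.143 = 0.6708.
Surface direct beam = 1361 × 0.4666 × 0.6708 = 425.99 W/m².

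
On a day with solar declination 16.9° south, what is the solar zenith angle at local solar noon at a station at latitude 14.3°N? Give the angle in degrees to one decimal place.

At local solar noon the hour angle is zero, so the zenith angle is |φ − δ| = |14.3° − (-16.9°)| = 31.2°.

31.2°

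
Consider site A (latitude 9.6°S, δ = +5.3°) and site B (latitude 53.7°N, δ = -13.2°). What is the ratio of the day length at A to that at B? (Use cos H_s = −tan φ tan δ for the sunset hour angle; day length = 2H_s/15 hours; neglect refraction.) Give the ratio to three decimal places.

A: H_s = arccos(−tan -9.6° · tan 5.3°) = 89.10°, so 2H_s/15 = 11.8800 h.
B: H_s = arccos(−tan 53.7° · tan -13.2°) = 71.38°, so 2H_s/15 = 9.5173 h.
Ratio A/B = 11.8800 / 9.5173 = 1.2483.

1.248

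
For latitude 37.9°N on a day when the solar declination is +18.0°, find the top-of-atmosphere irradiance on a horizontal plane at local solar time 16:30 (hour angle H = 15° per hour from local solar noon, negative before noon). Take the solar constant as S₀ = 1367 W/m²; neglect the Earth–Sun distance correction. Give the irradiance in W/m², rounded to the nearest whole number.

Hour angle H = 15° × (16.5 − 12) = 67.50°.
cos θ_z = sin(37.9°) sin(18.0°) + cos(37.9°) cos(18.0°) cos(67.50°) = 0.1898 + 0.2872 = 0.4770.
Top-of-atmosphere irradiance = S₀ cos θ_z = 1367 × 0.4770 = 652.06 W/m².

652 W/m²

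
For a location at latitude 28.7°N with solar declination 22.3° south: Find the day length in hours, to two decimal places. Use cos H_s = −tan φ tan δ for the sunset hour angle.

10.27 hours

The sunset hour angle satisfies cos H_s = −tan φ tan δ = 0.2245, giving H_s = 77.03°.
Day length = 2 H_s / 15° h⁻¹ = 154.06° / 15 = 10.271 h.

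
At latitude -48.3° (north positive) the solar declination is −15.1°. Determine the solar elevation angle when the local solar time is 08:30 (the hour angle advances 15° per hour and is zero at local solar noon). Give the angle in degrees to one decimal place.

Hour angle H = 15° × (8.5 − 12) = -52.50°.
cos θ_z = sin(-48.3°) sin(-15.1°) + cos(-48.3°) cos(-15.1°) cos(-52.50°) = 0.1945 + 0.3910 = 0.5855.
θ_z = arccos(0.5855) = 54.16°, so the elevation is 90° − 54.16° = 35.84°.

35.8°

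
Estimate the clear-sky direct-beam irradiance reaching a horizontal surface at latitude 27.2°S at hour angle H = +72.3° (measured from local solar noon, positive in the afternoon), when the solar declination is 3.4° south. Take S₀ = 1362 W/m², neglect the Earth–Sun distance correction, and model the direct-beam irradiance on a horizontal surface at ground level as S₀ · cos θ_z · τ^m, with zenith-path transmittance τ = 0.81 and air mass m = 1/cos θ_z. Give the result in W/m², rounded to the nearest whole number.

199 W/m²

With φ = -27.2°, δ = -3.4°, H = 72.30°: sin φ sin δ = 0.0271, cos φ cos δ cos H = 0.2699, so cos θ_z = 0.2970.
Air mass m = 1/cos θ_z = 1/0.2970 = 3.367; τ^m = 0.81^3.367 = 0.4919.
Surface direct beam = 1362 × 0.2970 × 0.4919 = 198.98 W/m².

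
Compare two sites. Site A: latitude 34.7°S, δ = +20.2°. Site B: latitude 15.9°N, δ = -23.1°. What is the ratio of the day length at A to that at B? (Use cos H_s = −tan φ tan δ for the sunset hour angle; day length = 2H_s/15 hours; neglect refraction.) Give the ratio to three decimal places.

0.906

A: H_s = arccos(−tan -34.7° · tan 20.2°) = 75.24°, so 2H_s/15 = 10.0320 h.
B: H_s = arccos(−tan 15.9° · tan -23.1°) = 83.02°, so 2H_s/15 = 11.0693 h.
Ratio A/B = 10.0320 / 11.0693 = 0.9063.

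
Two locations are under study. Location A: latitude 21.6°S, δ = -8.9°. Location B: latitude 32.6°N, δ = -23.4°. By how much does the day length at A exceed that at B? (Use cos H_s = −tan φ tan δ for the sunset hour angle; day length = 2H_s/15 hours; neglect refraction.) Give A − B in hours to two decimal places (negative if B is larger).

+2.62 h

A: H_s = arccos(−tan -21.6° · tan -8.9°) = 93.55°, so 2H_s/15 = 12.4733 h.
B: H_s = arccos(−tan 32.6° · tan -23.4°) = 73.93°, so 2H_s/15 = 9.8573 h.
A − B = 12.4733 − 9.8573 = 2.6160 h.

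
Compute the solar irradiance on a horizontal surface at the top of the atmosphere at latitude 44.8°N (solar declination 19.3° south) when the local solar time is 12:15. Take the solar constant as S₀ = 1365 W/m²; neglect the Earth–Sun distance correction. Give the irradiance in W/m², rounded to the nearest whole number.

594 W/m²

Hour angle H = 15° × (12.25 − 12) = 3.75°.
cos θ_z = sin(44.8°) sin(-19.3°) + cos(44.8°) cos(-19.3°) cos(3.75°) = -0.2329 + 0.6683 = 0.4354.
Top-of-atmosphere irradiance = S₀ cos θ_z = 1365 × 0.4354 = 594.32 W/m².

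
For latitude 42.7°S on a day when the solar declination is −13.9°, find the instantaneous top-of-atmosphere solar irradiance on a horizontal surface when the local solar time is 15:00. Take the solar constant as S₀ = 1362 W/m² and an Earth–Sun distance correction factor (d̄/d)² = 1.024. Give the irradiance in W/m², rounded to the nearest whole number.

Hour angle H = 15° × (15 − 12) = 45.00°.
cos θ_z = sin(-42.7°) sin(-13.9°) + cos(-42.7°) cos(-13.9°) cos(45.00°) = 0.1629 + 0.5044 = 0.6673.
Top-of-atmosphere irradiance = S₀ (d̄/d)² cos θ_z = 1362 × 1.024 × 0.6673 = 930.68 W/m².

931 W/m²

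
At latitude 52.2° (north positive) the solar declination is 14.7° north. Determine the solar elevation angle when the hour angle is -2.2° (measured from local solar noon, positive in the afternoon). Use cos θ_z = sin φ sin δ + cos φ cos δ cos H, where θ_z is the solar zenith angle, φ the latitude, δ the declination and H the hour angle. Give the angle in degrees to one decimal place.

cos θ_z = sin φ sin δ + cos φ cos δ cos H = (0.7902)(0.2538) + (0.6129)(0.9673)(0.9993) = 0.7930.
θ_z = arccos(0.7930) = 37.53°, so the elevation is 90° − 37.53° = 52.47°.

52.5°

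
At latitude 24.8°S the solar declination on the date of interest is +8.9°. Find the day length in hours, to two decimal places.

−tan φ tan δ = −(-0.4621)(0.1566) = 0.0724; H_s = arccos(0.0724) = 85.85°.
Day length = 2 H_s / 15° h⁻¹ = 171.70° / 15 = 11.447 h.

11.45 hours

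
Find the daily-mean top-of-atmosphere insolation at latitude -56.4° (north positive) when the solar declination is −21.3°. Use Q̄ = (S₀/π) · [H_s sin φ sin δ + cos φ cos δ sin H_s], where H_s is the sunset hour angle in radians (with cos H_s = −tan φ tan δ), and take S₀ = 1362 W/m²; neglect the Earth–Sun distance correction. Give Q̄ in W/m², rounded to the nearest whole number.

The sunset hour angle satisfies cos H_s = −tan φ tan δ = -0.5868, giving H_s = 125.93°. In radians, H_s = 2.1979.
H_s sin φ sin δ = 2.1979 × -0.8329 × -0.3633 = 0.6651.
cos φ cos δ sin H_s = 0.5534 × 0.9317 × 0.8097 = 0.4175.
Q̄ = (1362/π) × (0.6651 + 0.4175) = 433.54 × 1.0826 = 469.35 W/m².

469 W/m²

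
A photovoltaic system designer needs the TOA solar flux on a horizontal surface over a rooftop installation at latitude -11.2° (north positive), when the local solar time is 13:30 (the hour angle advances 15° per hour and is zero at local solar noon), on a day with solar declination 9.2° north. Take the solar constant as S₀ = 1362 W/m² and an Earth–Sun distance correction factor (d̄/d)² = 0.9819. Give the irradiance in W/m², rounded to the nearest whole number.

Hour angle H = 15° × (13.5 − 12) = 22.50°.
cos θ_z = sin(-11.2°) sin(9.2°) + cos(-11.2°) cos(9.2°) cos(22.50°) = -0.0311 + 0.8946 = 0.8635.
Top-of-atmosphere irradiance = S₀ (d̄/d)² cos θ_z = 1362 × 0.9819 × 0.8635 = 1154.80 W/m².

1155 W/m²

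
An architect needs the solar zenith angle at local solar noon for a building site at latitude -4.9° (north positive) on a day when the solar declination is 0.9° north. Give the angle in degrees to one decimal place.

5.8°

At local solar noon the hour angle is zero, so the zenith angle is |φ − δ| = |-4.9° − (0.9°)| = 5.8°.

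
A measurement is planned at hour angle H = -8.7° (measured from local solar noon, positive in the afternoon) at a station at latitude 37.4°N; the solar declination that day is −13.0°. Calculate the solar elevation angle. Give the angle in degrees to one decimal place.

38.9°

cos θ_z = sin(37.4°) sin(-13.0°) + cos(37.4°) cos(-13.0°) cos(-8.70°) = -0.1366 + 0.7651 = 0.6285.
θ_z = arccos(0.6285) = 51.06°, so the elevation is 90° − 51.06° = 38.94°.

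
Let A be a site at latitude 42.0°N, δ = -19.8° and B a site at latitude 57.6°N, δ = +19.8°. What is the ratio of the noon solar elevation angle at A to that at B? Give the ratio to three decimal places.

0.540

A: 90° − |42.0 − (-19.8)| = 28.20°.
B: 90° − |57.6 − (19.8)| = 52.20°.
Ratio A/B = 28.2000 / 52.2000 = 0.5402.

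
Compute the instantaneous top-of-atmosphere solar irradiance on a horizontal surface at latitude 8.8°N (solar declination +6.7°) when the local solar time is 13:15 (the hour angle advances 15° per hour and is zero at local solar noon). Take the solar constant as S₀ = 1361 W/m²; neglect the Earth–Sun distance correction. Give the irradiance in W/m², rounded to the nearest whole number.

1289 W/m²

Hour angle H = 15° × (13.25 − 12) = 18.75°.
cos θ_z = sin(8.8°) sin(6.7°) + cos(8.8°) cos(6.7°) cos(18.75°) = 0.0178 + 0.9294 = 0.9472.
Top-of-atmosphere irradiance = S₀ cos θ_z = 1361 × 0.9472 = 1289.14 W/m².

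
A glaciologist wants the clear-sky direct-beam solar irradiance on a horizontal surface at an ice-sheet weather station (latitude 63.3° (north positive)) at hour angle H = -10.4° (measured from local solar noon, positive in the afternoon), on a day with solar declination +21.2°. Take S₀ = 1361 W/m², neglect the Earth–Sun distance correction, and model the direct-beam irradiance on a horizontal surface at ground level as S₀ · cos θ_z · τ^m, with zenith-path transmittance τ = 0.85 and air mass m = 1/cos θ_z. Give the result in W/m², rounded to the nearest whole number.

802 W/m²

With φ = 63.3°, δ = 21.2°, H = -10.40°: sin φ sin δ = 0.3231, cos φ cos δ cos H = 0.4120, so cos θ_z = 0.7351.
Air mass m = 1/cos θ_z = 1/0.7351 = 1.360; τ^m = 0.85^1.360 = 0.8017.
Surface direct beam = 1361 × 0.7351 × 0.8017 = 802.08 W/m².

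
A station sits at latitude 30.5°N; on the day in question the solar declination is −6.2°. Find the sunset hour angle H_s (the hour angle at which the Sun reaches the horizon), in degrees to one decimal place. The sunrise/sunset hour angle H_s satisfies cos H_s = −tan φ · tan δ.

−tan φ tan δ = −(0.5890)(-0.1086) = 0.0640; H_s = arccos(0.0640) = 86.33°.

86.3°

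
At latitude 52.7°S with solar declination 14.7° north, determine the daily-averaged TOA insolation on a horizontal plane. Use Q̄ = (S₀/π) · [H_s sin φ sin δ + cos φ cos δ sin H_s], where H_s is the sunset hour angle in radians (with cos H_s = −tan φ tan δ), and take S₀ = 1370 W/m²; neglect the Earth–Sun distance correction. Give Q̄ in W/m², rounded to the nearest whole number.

cos H_s = −tan(-52.7°) · tan(14.7°) = 0.3444, so H_s = arccos(0.3444) = 69.85°. In radians, H_s = 1.2191.
H_s sin φ sin δ = 1.2191 × -0.7955 × 0.2538 = -0.2461.
cos φ cos δ sin H_s = 0.6060 × 0.9673 × 0.9388 = 0.5503.
Q̄ = (1370/π) × (-0.2461 + 0.5503) = 436.08 × 0.3042 = 132.66 W/m².

133 W/m²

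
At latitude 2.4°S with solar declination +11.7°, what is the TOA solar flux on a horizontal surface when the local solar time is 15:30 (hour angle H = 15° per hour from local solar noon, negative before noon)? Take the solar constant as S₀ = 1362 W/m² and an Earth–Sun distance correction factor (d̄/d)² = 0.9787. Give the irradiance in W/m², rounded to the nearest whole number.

Hour angle H = 15° × (15.5 − 12) = 52.50°.
cos θ_z = sin(-2.4°) sin(11.7°) + cos(-2.4°) cos(11.7°) cos(52.50°) = -0.0085 + 0.5956 = 0.5871.
Top-of-atmosphere irradiance = S₀ (d̄/d)² cos θ_z = 1362 × 0.9787 × 0.5871 = 782.60 W/m².

783 W/m²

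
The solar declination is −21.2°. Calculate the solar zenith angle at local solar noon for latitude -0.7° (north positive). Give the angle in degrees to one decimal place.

20.5°

At local solar noon the hour angle is zero, so the zenith angle is |φ − δ| = |-0.7° − (-21.2°)| = 20.5°.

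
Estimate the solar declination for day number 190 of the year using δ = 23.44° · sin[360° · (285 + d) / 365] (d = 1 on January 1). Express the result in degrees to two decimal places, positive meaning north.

360 × (285 + 190) / 365 = 468.493°; sin(468.493°) = 0.9484.
δ = 23.44 × 0.9484 = 22.230° ≈ +22.23°.

+22.23°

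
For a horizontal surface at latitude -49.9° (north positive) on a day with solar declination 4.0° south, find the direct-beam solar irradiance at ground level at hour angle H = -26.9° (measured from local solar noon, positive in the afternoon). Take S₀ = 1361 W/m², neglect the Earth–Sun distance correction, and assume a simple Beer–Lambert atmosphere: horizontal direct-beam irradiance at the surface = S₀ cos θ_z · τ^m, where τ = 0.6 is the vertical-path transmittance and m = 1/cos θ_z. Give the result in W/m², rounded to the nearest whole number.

377 W/m²

cos θ_z = sin φ sin δ + cos φ cos δ cos H = (-0.7649)(-0.0698) + (0.6441)(0.9976)(0.8918) = 0.6264.
Air mass m = 1/cos θ_z = 1/0.6264 = 1.596; τ^m = 0.6^1.596 = 0.4425.
Surface direct beam = 1361 × 0.6264 × 0.4425 = 377.24 W/m².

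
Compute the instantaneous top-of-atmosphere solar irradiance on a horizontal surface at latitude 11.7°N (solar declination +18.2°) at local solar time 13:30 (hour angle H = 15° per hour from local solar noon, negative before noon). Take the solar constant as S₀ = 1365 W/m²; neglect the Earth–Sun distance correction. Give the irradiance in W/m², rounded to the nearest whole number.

1260 W/m²

Hour angle H = 15° × (13.5 − 12) = 22.50°.
cos θ_z = sin φ sin δ + cos φ cos δ cos H = (0.2028)(0.3123) + (0.9792)(0.9500)(0.9239) = 0.9228.
Top-of-atmosphere irradiance = S₀ cos θ_z = 1365 × 0.9228 = 1259.62 W/m².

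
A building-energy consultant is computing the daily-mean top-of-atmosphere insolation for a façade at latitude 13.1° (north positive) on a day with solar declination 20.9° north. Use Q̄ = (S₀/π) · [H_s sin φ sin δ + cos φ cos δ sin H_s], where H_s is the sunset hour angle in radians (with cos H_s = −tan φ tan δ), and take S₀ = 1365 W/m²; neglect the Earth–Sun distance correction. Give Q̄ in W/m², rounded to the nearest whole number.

The sunset hour angle satisfies cos H_s = −tan φ tan δ = -0.0889, giving H_s = 95.10°. In radians, H_s = 1.6598.
H_s sin φ sin δ = 1.6598 × 0.2267 × 0.3567 = 0.1342.
cos φ cos δ sin H_s = 0.9740 × 0.9342 × 0.9960 = 0.9063.
Q̄ = (1365/π) × (0.1342 + 0.9063) = 434.49 × 1.0405 = 452.09 W/m².

452 W/m²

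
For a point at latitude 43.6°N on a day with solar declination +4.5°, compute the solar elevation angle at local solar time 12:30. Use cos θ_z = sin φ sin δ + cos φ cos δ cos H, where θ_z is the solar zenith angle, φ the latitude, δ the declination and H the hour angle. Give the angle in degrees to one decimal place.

50.3°

Hour angle H = 15° × (12.5 − 12) = 7.50°.
cos θ_z = sin(43.6°) sin(4.5°) + cos(43.6°) cos(4.5°) cos(7.50°) = 0.0541 + 0.7158 = 0.7699.
θ_z = arccos(0.7699) = 39.66°, so the elevation is 90° − 39.66° = 50.34°.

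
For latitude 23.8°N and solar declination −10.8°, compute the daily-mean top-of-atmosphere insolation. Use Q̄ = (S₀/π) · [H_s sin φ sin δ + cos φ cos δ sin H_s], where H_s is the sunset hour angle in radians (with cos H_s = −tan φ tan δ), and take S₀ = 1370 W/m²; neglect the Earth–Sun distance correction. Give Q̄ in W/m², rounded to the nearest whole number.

cos H_s = −tan(23.8°) · tan(-10.8°) = 0.0841, so H_s = arccos(0.0841) = 85.18°. In radians, H_s = 1.4867.
H_s sin φ sin δ = 1.4867 × 0.4035 × -0.1874 = -0.1124.
cos φ cos δ sin H_s = 0.9150 × 0.9823 × 0.9965 = 0.8957.
Q̄ = (1370/π) × (-0.1124 + 0.8957) = 436.08 × 0.7833 = 341.58 W/m².

342 W/m²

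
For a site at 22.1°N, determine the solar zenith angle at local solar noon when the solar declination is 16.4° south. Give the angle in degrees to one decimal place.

At local solar noon the hour angle is zero, so the zenith angle is |φ − δ| = |22.1° − (-16.4°)| = 38.5°.

38.5°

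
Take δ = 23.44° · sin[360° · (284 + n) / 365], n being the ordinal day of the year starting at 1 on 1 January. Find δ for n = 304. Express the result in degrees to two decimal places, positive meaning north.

360 × (284 + 304) / 365 = 579.945°; sin(579.945°) = -0.6421.
δ = 23.44 × -0.6421 = -15.051° ≈ -15.05°.

-15.05°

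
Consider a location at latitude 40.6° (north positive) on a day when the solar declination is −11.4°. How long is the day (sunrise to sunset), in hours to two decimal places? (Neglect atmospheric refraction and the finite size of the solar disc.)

10.67 hours

The sunset hour angle satisfies cos H_s = −tan φ tan δ = 0.1728, giving H_s = 80.05°.
Day length = 2 H_s / 15° h⁻¹ = 160.10° / 15 = 10.673 h.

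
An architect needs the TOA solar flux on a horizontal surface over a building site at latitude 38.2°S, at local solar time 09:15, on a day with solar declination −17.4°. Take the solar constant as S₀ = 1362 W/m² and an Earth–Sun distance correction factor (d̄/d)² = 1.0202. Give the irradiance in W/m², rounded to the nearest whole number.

Hour angle H = 15° × (9.25 − 12) = -41.25°.
With φ = -38.2°, δ = -17.4°, H = -41.25°: sin φ sin δ = 0.1849, cos φ cos δ cos H = 0.5638, so cos θ_z = 0.7487.
Top-of-atmosphere irradiance = S₀ (d̄/d)² cos θ_z = 1362 × 1.0202 × 0.7487 = 1040.33 W/m².

1040 W/m²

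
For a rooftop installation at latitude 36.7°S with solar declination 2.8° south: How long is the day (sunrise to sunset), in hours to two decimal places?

12.28 hours

−tan φ tan δ = −(-0.7454)(-0.0489) = -0.0365; H_s = arccos(-0.0365) = 92.09°.
Day length = 2 H_s / 15° h⁻¹ = 184.18° / 15 = 12.279 h.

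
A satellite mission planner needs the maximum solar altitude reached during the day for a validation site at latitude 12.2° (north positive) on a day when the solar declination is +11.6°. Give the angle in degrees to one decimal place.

89.4°

At local solar noon the hour angle is zero, so the elevation is 90° − |φ − δ| = 90° − |12.2° − (11.6°)| = 90° − 0.6° = 89.4°.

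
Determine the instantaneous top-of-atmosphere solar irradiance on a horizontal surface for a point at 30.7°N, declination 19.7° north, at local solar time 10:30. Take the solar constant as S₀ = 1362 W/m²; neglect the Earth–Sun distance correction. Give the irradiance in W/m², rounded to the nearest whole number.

Hour angle H = 15° × (10.5 − 12) = -22.50°.
cos θ_z = sin φ sin δ + cos φ cos δ cos H = (0.5105)(0.3371) + (0.8599)(0.9415)(0.9239) = 0.9201.
Top-of-atmosphere irradiance = S₀ cos θ_z = 1362 × 0.9201 = 1253.18 W/m².

1253 W/m²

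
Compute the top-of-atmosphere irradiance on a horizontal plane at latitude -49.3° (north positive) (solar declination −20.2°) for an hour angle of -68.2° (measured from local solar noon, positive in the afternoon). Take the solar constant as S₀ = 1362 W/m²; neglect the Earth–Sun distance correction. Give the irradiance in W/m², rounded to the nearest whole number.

cos θ_z = sin(-49.3°) sin(-20.2°) + cos(-49.3°) cos(-20.2°) cos(-68.20°) = 0.2618 + 0.2273 = 0.4891.
Top-of-atmosphere irradiance = S₀ cos θ_z = 1362 × 0.4891 = 666.15 W/m².

666 W/m²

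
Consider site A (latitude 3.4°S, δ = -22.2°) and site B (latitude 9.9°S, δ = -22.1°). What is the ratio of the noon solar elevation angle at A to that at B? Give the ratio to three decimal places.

A: 90° − |-3.4 − (-22.2)| = 71.20°.
B: 90° − |-9.9 − (-22.1)| = 77.80°.
Ratio A/B = 71.2000 / 77.8000 = 0.9152.

0.915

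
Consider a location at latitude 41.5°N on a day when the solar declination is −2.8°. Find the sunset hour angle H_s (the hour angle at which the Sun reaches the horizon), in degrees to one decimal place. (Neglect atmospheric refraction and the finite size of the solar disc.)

−tan φ tan δ = −(0.8847)(-0.0489) = 0.0433; H_s = arccos(0.0433) = 87.52°.

87.5°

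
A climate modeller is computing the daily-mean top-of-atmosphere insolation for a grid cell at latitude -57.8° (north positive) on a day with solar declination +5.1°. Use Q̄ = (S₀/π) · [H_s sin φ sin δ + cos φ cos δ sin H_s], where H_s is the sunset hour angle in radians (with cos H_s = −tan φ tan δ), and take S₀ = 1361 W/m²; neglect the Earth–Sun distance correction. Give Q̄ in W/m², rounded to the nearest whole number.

cos H_s = −tan(-57.8°) · tan(5.1°) = 0.1417, so H_s = arccos(0.1417) = 81.85°. In radians, H_s = 1.4286.
H_s sin φ sin δ = 1.4286 × -0.8462 × 0.0889 = -0.1075.
cos φ cos δ sin H_s = 0.5329 × 0.9960 × 0.9899 = 0.5254.
Q̄ = (1361/π) × (-0.1075 + 0.5254) = 433.22 × 0.4179 = 181.04 W/m².

181 W/m²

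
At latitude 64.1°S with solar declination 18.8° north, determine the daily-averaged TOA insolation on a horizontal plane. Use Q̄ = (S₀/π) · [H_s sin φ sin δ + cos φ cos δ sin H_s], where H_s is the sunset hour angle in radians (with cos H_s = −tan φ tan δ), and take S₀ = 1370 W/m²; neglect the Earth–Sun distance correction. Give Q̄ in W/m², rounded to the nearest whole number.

28 W/m²

−tan φ tan δ = −(-2.0594)(0.3404) = 0.7010; H_s = arccos(0.7010) = 45.49°. In radians, H_s = 0.7940.
H_s sin φ sin δ = 0.7940 × -0.8996 × 0.3223 = -0.2302.
cos φ cos δ sin H_s = 0.4368 × 0.9466 × 0.7132 = 0.2949.
Q̄ = (1370/π) × (-0.2302 + 0.2949) = 436.08 × 0.0647 = 28.21 W/m².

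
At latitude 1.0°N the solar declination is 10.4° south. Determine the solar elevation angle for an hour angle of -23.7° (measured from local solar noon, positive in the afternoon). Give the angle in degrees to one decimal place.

cos θ_z = sin φ sin δ + cos φ cos δ cos H = (0.0175)(-0.1805) + (0.9998)(0.9836)(0.9157) = 0.8973.
θ_z = arccos(0.8973) = 26.19°, so the elevation is 90° − 26.19° = 63.81°.

63.8°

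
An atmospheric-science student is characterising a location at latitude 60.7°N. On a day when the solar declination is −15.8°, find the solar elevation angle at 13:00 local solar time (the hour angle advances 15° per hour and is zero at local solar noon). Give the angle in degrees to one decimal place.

12.6°

Hour angle H = 15° × (13 − 12) = 15.00°.
cos θ_z = sin φ sin δ + cos φ cos δ cos H = (0.8721)(-0.2723) + (0.4894)(0.9622)(0.9659) = 0.2174.
θ_z = arccos(0.2174) = 77.44°, so the elevation is 90° − 77.44° = 12.56°.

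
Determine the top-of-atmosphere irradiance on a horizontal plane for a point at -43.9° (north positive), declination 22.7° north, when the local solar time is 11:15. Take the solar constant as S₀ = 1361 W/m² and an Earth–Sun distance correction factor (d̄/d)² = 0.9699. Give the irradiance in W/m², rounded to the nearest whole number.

507 W/m²

Hour angle H = 15° × (11.25 − 12) = -11.25°.
cos θ_z = sin(-43.9°) sin(22.7°) + cos(-43.9°) cos(22.7°) cos(-11.25°) = -0.2676 + 0.6520 = 0.3844.
Top-of-atmosphere irradiance = S₀ (d̄/d)² cos θ_z = 1361 × 0.9699 × 0.3844 = 507.42 W/m².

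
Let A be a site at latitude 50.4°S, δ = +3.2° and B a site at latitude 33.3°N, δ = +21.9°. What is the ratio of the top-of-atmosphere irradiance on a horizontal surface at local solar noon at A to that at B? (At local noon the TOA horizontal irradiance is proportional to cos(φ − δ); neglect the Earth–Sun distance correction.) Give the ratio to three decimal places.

A: cos θ_z = cos(-50.4° − (3.2°)) = 0.5934.
B: cos θ_z = cos(33.3° − (21.9°)) = 0.9803.
Ratio A/B = 0.5934 / 0.9803 = 0.6053.

0.605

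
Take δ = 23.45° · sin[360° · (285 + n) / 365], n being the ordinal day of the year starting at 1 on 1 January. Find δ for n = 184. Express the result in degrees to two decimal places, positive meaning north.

+22.89°

360 × (285 + 184) / 365 = 462.575°; sin(462.575°) = 0.9760.
δ = 23.45 × 0.9760 = 22.887° ≈ +22.89°.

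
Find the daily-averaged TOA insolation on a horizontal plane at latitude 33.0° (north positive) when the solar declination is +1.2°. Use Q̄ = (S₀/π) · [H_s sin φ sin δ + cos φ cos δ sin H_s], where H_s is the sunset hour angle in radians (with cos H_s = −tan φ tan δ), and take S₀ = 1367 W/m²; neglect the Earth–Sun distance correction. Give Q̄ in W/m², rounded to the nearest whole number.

cos H_s = −tan(33.0°) · tan(1.2°) = -0.0136, so H_s = arccos(-0.0136) = 90.78°. In radians, H_s = 1.5844.
H_s sin φ sin δ = 1.5844 × 0.5446 × 0.0209 = 0.0180.
cos φ cos δ sin H_s = 0.8387 × 0.9998 × 0.9999 = 0.8384.
Q̄ = (1367/π) × (0.0180 + 0.8384) = 435.13 × 0.8564 = 372.65 W/m².

373 W/m²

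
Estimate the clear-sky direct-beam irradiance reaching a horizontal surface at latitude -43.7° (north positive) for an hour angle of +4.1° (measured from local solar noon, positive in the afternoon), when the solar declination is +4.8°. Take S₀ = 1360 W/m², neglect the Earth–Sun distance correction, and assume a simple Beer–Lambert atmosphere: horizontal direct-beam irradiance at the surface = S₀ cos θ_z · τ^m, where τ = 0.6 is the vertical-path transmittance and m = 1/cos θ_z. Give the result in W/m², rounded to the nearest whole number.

415 W/m²

cos θ_z = sin φ sin δ + cos φ cos δ cos H = (-0.6909)(0.0837) + (0.7230)(0.9965)(0.9974) = 0.6608.
Air mass m = 1/cos θ_z = 1/0.6608 = 1.513; τ^m = 0.6^1.513 = 0.4617.
Surface direct beam = 1360 × 0.6608 × 0.4617 = 414.92 W/m².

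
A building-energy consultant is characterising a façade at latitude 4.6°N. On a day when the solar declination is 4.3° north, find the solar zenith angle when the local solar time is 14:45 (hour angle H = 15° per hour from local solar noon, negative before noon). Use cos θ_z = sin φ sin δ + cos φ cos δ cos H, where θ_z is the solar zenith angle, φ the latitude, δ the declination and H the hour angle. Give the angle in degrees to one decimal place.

Hour angle H = 15° × (14.75 − 12) = 41.25°.
cos θ_z = sin(4.6°) sin(4.3°) + cos(4.6°) cos(4.3°) cos(41.25°) = 0.0060 + 0.7473 = 0.7533.
θ_z = arccos(0.7533) = 41.12°.

41.1°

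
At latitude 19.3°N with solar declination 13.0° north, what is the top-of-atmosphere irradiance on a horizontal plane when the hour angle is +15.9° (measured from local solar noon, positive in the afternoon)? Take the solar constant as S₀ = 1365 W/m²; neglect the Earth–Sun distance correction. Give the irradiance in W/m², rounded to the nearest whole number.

1309 W/m²

cos θ_z = sin φ sin δ + cos φ cos δ cos H = (0.3305)(0.2250) + (0.9438)(0.9744)(0.9617) = 0.9588.
Top-of-atmosphere irradiance = S₀ cos θ_z = 1365 × 0.9588 = 1308.76 W/m².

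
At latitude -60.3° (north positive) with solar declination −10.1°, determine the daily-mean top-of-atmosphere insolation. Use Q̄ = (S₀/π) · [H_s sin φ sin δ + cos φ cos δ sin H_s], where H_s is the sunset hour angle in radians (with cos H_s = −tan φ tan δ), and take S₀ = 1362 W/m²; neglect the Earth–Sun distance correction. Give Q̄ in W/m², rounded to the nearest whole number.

cos H_s = −tan(-60.3°) · tan(-10.1°) = -0.3123, so H_s = arccos(-0.3123) = 108.20°. In radians, H_s = 1.8884.
H_s sin φ sin δ = 1.8884 × -0.8686 × -0.1754 = 0.2877.
cos φ cos δ sin H_s = 0.4955 × 0.9845 × 0.9500 = 0.4634.
Q̄ = (1362/π) × (0.2877 + 0.4634) = 433.54 × 0.7511 = 325.63 W/m².

326 W/m²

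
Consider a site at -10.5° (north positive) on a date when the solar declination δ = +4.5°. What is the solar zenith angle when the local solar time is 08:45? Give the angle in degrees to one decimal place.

50.8°

Hour angle H = 15° × (8.75 − 12) = -48.75°.
cos θ_z = sin φ sin δ + cos φ cos δ cos H = (-0.1822)(0.0785) + (0.9833)(0.9969)(0.6593) = 0.6320.
θ_z = arccos(0.6320) = 50.80°.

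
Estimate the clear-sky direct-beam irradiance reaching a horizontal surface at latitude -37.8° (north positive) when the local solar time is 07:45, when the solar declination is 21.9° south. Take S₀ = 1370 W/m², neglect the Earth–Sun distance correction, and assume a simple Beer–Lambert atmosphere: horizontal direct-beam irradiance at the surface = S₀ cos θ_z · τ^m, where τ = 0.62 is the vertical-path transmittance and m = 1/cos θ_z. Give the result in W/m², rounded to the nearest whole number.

Hour angle H = 15° × (7.75 − 12) = -63.75°.
cos θ_z = sin(-37.8°) sin(-21.9°) + cos(-37.8°) cos(-21.9°) cos(-63.75°) = 0.2286 + 0.3243 = 0.5529.
Air mass m = 1/cos θ_z = 1/0.5529 = 1.809; τ^m = 0.62^1.809 = 0.4211.
Surface direct beam = 1370 × 0.5529 × 0.4211 = 318.97 W/m².

319 W/m²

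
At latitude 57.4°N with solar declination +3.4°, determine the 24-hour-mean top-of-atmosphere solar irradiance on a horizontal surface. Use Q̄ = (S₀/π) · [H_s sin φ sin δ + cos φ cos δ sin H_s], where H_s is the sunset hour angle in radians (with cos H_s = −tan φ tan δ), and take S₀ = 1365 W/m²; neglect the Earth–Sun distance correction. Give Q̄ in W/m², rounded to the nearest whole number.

cos H_s = −tan(57.4°) · tan(3.4°) = -0.0929, so H_s = arccos(-0.0929) = 95.33°. In radians, H_s = 1.6638.
H_s sin φ sin δ = 1.6638 × 0.8425 × 0.0593 = 0.0831.
cos φ cos δ sin H_s = 0.5388 × 0.9982 × 0.9957 = 0.5355.
Q̄ = (1365/π) × (0.0831 + 0.5355) = 434.49 × 0.6186 = 268.78 W/m².

269 W/m²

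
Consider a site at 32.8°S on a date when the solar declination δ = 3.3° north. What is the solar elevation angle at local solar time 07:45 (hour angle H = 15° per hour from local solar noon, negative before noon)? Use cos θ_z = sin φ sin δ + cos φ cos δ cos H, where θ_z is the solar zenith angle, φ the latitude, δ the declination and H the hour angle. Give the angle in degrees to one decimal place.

Hour angle H = 15° × (7.75 − 12) = -63.75°.
With φ = -32.8°, δ = 3.3°, H = -63.75°: sin φ sin δ = -0.0312, cos φ cos δ cos H = 0.3712, so cos θ_z = 0.3400.
θ_z = arccos(0.3400) = 70.12°, so the elevation is 90° − 70.12° = 19.88°.

19.9°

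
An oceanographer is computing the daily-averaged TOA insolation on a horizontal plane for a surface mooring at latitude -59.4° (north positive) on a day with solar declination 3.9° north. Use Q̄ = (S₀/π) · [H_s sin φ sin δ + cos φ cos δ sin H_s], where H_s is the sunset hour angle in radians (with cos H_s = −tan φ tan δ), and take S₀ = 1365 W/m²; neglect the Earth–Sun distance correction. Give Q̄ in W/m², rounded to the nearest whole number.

182 W/m²

−tan φ tan δ = −(-1.6909)(0.0682) = 0.1153; H_s = arccos(0.1153) = 83.38°. In radians, H_s = 1.4553.
H_s sin φ sin δ = 1.4553 × -0.8607 × 0.0680 = -0.0852.
cos φ cos δ sin H_s = 0.5090 × 0.9977 × 0.9933 = 0.5044.
Q̄ = (1365/π) × (-0.0852 + 0.5044) = 434.49 × 0.4192 = 182.14 W/m².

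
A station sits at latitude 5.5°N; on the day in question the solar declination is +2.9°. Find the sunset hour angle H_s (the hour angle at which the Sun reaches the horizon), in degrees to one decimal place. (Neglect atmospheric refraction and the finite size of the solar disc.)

−tan φ tan δ = −(0.0963)(0.0507) = -0.0049; H_s = arccos(-0.0049) = 90.28°.

90.3°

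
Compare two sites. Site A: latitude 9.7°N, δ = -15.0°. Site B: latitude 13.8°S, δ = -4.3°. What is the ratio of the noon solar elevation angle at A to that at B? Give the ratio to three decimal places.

0.811

A: 90° − |9.7 − (-15.0)| = 65.30°.
B: 90° − |-13.8 − (-4.3)| = 80.50°.
Ratio A/B = 65.3000 / 80.5000 = 0.8112.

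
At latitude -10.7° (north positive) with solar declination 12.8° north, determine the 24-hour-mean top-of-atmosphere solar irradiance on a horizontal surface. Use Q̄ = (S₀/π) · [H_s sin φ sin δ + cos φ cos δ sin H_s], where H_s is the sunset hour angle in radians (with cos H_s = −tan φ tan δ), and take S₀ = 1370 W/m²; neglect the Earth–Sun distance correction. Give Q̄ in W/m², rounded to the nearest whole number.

390 W/m²

−tan φ tan δ = −(-0.1890)(0.2272) = 0.0429; H_s = arccos(0.0429) = 87.54°. In radians, H_s = 1.5279.
H_s sin φ sin δ = 1.5279 × -0.1857 × 0.2215 = -0.0628.
cos φ cos δ sin H_s = 0.9826 × 0.9751 × 0.9991 = 0.9573.
Q̄ = (1370/π) × (-0.0628 + 0.9573) = 436.08 × 0.8945 = 390.07 W/m².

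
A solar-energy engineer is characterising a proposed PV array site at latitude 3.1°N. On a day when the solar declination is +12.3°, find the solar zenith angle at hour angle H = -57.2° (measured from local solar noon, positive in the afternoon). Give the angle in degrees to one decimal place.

With φ = 3.1°, δ = 12.3°, H = -57.20°: sin φ sin δ = 0.0115, cos φ cos δ cos H = 0.5285, so cos θ_z = 0.5400.
θ_z = arccos(0.5400) = 57.32°.

57.3°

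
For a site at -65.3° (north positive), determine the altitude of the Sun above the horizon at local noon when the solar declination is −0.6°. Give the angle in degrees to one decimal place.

25.3°

At local solar noon the hour angle is zero, so the elevation is 90° − |φ − δ| = 90° − |-65.3° − (-0.6°)| = 90° − 64.7° = 25.3°.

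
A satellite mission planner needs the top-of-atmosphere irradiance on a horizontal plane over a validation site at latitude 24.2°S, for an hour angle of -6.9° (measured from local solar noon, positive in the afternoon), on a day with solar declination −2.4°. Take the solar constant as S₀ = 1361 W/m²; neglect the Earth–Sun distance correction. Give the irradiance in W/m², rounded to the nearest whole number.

cos θ_z = sin φ sin δ + cos φ cos δ cos H = (-0.4099)(-0.0419) + (0.9121)(0.9991)(0.9928) = 0.9219.
Top-of-atmosphere irradiance = S₀ cos θ_z = 1361 × 0.9219 = 1254.71 W/m².

1255 W/m²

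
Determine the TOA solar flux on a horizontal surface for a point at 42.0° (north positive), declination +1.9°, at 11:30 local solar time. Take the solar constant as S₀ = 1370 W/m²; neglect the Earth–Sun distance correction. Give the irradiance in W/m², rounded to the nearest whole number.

Hour angle H = 15° × (11.5 − 12) = -7.50°.
cos θ_z = sin φ sin δ + cos φ cos δ cos H = (0.6691)(0.0332) + (0.7431)(0.9995)(0.9914) = 0.7586.
Top-of-atmosphere irradiance = S₀ cos θ_z = 1370 × 0.7586 = 1039.28 W/m².

1039 W/m²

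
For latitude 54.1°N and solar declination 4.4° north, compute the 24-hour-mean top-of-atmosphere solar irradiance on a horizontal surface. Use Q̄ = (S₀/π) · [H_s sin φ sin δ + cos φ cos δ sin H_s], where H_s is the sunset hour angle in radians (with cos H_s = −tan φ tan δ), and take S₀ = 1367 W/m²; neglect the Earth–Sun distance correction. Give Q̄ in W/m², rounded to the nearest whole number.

−tan φ tan δ = −(1.3814)(0.0769) = -0.1062; H_s = arccos(-0.1062) = 96.10°. In radians, H_s = 1.6773.
H_s sin φ sin δ = 1.6773 × 0.8100 × 0.0767 = 0.1042.
cos φ cos δ sin H_s = 0.5864 × 0.9971 × 0.9943 = 0.5814.
Q̄ = (1367/π) × (0.1042 + 0.5814) = 435.13 × 0.6856 = 298.33 W/m².

298 W/m²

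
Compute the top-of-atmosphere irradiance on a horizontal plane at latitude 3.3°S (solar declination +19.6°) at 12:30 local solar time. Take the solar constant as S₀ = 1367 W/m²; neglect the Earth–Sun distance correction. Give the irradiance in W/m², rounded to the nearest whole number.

Hour angle H = 15° × (12.5 − 12) = 7.50°.
With φ = -3.3°, δ = 19.6°, H = 7.50°: sin φ sin δ = -0.0193, cos φ cos δ cos H = 0.9324, so cos θ_z = 0.9131.
Top-of-atmosphere irradiance = S₀ cos θ_z = 1367 × 0.9131 = 1248.21 W/m².

1248 W/m²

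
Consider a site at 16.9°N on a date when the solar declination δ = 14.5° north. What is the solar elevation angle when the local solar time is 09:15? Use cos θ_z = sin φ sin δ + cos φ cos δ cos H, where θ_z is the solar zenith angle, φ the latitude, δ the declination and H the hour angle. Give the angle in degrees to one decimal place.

50.3°

Hour angle H = 15° × (9.25 − 12) = -41.25°.
With φ = 16.9°, δ = 14.5°, H = -41.25°: sin φ sin δ = 0.0728, cos φ cos δ cos H = 0.6965, so cos θ_z = 0.7693.
θ_z = arccos(0.7693) = 39.71°, so the elevation is 90° − 39.71° = 50.29°.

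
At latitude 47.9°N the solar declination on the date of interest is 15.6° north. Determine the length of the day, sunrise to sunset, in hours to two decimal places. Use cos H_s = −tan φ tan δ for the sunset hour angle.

14.40 hours

cos H_s = −tan(47.9°) · tan(15.6°) = -0.3090, so H_s = arccos(-0.3090) = 108.00°.
Day length = 2 H_s / 15° h⁻¹ = 216.00° / 15 = 14.400 h.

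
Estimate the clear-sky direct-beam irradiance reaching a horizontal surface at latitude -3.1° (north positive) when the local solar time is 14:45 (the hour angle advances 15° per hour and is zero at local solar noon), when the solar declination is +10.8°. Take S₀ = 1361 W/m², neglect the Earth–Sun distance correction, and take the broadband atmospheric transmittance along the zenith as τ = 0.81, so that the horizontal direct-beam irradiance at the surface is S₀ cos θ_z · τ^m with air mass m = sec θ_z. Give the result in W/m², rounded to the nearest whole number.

741 W/m²

Hour angle H = 15° × (14.75 − 12) = 41.25°.
With φ = -3.1°, δ = 10.8°, H = 41.25°: sin φ sin δ = -0.0101, cos φ cos δ cos H = 0.7374, so cos θ_z = 0.7273.
Air mass m = 1/cos θ_z = 1/0.7273 = 1.375; τ^m = 0.81^1.375 = 0.7485.
Surface direct beam = 1361 × 0.7273 × 0.7485 = 740.91 W/m².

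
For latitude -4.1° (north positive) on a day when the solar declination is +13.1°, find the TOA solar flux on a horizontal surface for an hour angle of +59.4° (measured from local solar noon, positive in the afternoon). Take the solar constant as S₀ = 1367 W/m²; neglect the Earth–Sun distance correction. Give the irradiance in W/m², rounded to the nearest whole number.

654 W/m²

With φ = -4.1°, δ = 13.1°, H = 59.40°: sin φ sin δ = -0.0162, cos φ cos δ cos H = 0.4945, so cos θ_z = 0.4783.
Top-of-atmosphere irradiance = S₀ cos θ_z = 1367 × 0.4783 = 653.84 W/m².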